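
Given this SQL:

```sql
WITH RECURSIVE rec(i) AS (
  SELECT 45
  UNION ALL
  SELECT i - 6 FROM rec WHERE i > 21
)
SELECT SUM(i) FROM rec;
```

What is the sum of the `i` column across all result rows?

165

Base: i=45.
Iteration 1: 45 > 21 holds -> i = 45 - 6 = 39.
Iteration 2: 39 > 21 holds -> i = 39 - 6 = 33.
Iteration 3: 33 > 21 holds -> i = 33 - 6 = 27.
Iteration 4: 27 > 21 holds -> i = 27 - 6 = 21.
Iteration 5: 21 > 21 fails; recursion stops.
SUM(i) = 45 + 39 + 33 + 27 + 21 = 165.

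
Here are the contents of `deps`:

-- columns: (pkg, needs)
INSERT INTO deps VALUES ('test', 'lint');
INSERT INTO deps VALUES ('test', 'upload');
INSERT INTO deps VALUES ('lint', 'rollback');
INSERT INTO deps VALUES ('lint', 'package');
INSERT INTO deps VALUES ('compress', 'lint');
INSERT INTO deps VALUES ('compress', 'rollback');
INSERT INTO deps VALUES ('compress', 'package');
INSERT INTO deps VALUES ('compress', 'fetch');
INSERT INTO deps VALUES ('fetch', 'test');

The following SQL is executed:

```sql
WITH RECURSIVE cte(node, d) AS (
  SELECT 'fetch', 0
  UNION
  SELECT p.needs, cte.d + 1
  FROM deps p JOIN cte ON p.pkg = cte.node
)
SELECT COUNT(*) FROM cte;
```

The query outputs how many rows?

6

Base: (fetch, d=0).
Iteration 1: edges from {fetch} -> (test, d=1).
Iteration 2: edges from {test} -> (lint, d=2), (upload, d=2).
Iteration 3: edges from {lint,upload} -> (package, d=3), (rollback, d=3).
Iteration 4: no outgoing edges from {package,rollback}; recursion stops.
Total rows emitted: 6.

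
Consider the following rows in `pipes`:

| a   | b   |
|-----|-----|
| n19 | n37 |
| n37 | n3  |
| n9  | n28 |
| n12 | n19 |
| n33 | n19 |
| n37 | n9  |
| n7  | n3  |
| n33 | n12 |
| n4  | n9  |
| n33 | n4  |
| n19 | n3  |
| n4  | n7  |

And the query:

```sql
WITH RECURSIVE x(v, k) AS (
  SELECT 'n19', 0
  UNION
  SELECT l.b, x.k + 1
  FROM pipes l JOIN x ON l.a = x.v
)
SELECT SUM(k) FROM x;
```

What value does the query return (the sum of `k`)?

9

Base: (n19, k=0).
Iteration 1: edges from {n19} -> (n3, k=1), (n37, k=1).
Iteration 2: edges from {n3,n37} -> (n3, k=2), (n9, k=2).
Iteration 3: edges from {n3,n9} -> (n28, k=3).
Iteration 4: no outgoing edges from {n28}; recursion stops.
SUM(k) = 0 + 1 + 1 + 2 + 2 + 3 = 9.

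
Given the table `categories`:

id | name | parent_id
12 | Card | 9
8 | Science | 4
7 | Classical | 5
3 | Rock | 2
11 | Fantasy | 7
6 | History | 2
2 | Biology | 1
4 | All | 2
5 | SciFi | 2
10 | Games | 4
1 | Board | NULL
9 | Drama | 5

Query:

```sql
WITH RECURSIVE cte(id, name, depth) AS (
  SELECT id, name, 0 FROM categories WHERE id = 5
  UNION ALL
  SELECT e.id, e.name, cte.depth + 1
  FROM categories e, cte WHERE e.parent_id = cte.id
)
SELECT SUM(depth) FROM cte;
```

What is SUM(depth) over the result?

6

Base: id=5 (SciFi) at depth 0.
Iteration 1: rows with parent_id in {5} -> Classical (id 7, depth 1), Drama (id 9, depth 1).
Iteration 2: rows with parent_id in {7,9} -> Fantasy (id 11, depth 2), Card (id 12, depth 2).
Iteration 3: no rows with parent_id in {11,12}; recursion stops.
SUM(depth) = 0 + 1 + 1 + 2 + 2 = 6.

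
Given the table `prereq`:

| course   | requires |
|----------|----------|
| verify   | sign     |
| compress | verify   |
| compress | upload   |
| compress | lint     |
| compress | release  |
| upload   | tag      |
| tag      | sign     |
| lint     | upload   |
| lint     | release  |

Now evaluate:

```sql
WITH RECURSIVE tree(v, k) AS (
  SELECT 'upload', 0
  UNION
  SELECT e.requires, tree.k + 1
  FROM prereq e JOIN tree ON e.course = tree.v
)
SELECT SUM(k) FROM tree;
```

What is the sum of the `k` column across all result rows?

Base: (upload, k=0).
Iteration 1: edges from {upload} -> (tag, k=1).
Iteration 2: edges from {tag} -> (sign, k=2).
Iteration 3: no outgoing edges from {sign}; recursion stops.
SUM(k) = 0 + 1 + 2 = 3.

3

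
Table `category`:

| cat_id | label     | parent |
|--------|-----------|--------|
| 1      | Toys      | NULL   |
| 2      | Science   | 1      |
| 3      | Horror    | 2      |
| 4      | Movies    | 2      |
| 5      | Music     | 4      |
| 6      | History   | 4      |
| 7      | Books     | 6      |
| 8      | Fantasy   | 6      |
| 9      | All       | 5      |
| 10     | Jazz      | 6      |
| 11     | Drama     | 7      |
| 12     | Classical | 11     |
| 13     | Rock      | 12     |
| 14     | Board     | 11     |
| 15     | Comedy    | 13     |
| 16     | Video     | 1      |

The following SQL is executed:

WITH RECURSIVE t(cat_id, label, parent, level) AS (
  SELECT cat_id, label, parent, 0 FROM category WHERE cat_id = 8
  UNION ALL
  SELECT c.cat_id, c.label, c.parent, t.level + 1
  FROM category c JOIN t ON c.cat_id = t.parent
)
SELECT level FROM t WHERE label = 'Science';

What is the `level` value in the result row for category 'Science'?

Base: cat_id=8 (Fantasy), parent=6, level 0.
Iteration 1: join on cat_id=6 -> History (id 6, parent=4, level 1).
Iteration 2: join on cat_id=4 -> Movies (id 4, parent=2, level 2).
Iteration 3: join on cat_id=2 -> Science (id 2, parent=1, level 3).
Iteration 4: join on cat_id=1 -> Toys (id 1, parent=NULL, level 4).
Iteration 5: parent is NULL; no match; recursion stops.

3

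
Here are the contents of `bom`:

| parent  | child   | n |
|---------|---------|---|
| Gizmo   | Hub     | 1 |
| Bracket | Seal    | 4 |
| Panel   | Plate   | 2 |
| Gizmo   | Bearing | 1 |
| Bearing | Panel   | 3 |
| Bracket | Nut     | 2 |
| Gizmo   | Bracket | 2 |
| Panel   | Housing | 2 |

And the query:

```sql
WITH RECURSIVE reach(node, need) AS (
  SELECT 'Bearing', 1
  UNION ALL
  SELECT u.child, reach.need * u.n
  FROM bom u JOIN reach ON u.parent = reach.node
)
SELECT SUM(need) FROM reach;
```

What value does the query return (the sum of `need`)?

Base: (Bearing, need=1).
Iteration 1: components of {Bearing} -> Panel = 1*3 = 3.
Iteration 2: components of {Panel} -> Housing = 3*2 = 6, Plate = 3*2 = 6.
Iteration 3: no further components; recursion stops.
SUM(need) = 1 + 3 + 6 + 6 = 16.

16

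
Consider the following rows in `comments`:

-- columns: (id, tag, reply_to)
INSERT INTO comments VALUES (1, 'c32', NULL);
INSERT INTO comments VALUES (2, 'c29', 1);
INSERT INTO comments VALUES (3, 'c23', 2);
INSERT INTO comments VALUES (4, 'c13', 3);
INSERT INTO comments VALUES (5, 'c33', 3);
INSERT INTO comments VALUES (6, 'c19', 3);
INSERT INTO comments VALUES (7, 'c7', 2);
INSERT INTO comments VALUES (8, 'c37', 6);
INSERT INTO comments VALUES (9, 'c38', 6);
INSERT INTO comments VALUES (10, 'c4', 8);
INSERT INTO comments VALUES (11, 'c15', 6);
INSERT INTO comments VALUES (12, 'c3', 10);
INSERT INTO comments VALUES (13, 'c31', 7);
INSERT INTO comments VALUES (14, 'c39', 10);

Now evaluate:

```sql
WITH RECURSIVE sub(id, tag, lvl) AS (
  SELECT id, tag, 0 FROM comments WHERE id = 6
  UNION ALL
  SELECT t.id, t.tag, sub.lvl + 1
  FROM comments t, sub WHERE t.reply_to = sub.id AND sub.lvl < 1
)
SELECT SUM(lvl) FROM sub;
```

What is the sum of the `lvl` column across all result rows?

3

Base: id=6 (c19) at lvl 0.
Iteration 1: rows with reply_to in {6} -> c37 (id 8, lvl 1), c38 (id 9, lvl 1), c15 (id 11, lvl 1).
Iteration 2: lvl < 1 fails for all current rows; recursion stops.
SUM(lvl) = 0 + 1 + 1 + 1 = 3.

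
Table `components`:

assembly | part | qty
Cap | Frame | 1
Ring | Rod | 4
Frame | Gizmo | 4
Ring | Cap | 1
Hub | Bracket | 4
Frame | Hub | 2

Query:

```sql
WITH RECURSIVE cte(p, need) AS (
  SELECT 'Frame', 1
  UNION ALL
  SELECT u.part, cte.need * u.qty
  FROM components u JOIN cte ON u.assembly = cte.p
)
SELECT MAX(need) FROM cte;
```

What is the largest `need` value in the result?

8

Base: (Frame, need=1).
Iteration 1: components of {Frame} -> Gizmo = 1*4 = 4, Hub = 1*2 = 2.
Iteration 2: components of {Gizmo,Hub} -> Bracket = 2*4 = 8.
Iteration 3: no further components; recursion stops.
need values: 1, 2, 4, 8; the maximum is 8.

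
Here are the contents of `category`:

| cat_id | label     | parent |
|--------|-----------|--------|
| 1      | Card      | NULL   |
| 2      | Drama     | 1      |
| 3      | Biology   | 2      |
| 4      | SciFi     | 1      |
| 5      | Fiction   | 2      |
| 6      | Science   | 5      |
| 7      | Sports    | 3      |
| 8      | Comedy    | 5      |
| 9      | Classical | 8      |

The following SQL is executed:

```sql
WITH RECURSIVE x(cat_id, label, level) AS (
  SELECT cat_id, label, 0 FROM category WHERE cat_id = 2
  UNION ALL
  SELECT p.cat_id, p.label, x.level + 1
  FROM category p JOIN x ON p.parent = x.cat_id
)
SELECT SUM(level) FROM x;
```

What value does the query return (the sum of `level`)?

Base: cat_id=2 (Drama) at level 0.
Iteration 1: rows with parent in {2} -> Biology (id 3, level 1), Fiction (id 5, level 1).
Iteration 2: rows with parent in {3,5} -> Science (id 6, level 2), Sports (id 7, level 2), Comedy (id 8, level 2).
Iteration 3: rows with parent in {6,7,8} -> Classical (id 9, level 3).
Iteration 4: no rows with parent in {9}; recursion stops.
SUM(level) = 0 + 1 + 1 + 2 + 2 + 2 + 3 = 11.

11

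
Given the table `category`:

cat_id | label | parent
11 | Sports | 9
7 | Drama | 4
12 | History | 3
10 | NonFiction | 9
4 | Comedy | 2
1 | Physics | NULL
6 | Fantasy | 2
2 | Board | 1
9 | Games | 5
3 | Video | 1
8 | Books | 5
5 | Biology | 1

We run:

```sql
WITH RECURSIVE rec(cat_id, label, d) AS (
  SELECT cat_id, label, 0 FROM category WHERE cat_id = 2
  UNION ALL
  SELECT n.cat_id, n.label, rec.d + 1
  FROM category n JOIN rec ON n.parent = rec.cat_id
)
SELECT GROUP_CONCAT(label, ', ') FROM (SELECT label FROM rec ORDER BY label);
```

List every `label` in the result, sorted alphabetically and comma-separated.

Base: cat_id=2 (Board) at d 0.
Iteration 1: rows with parent in {2} -> Comedy (id 4, d 1), Fantasy (id 6, d 1).
Iteration 2: rows with parent in {4,6} -> Drama (id 7, d 2).
Iteration 3: no rows with parent in {7}; recursion stops.

Board, Comedy, Drama, Fantasy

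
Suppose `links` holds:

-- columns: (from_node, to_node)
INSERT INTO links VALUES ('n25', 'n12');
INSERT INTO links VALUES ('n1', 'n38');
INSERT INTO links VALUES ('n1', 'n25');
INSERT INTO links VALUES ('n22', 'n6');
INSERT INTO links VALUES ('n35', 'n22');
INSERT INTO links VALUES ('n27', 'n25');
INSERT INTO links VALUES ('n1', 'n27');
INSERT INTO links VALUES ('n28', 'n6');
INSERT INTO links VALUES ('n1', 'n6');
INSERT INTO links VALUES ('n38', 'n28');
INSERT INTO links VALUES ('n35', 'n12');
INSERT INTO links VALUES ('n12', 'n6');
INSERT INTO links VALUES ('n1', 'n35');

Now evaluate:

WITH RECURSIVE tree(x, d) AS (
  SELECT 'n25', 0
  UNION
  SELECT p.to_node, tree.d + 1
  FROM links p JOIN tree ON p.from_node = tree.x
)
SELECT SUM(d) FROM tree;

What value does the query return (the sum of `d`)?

Base: (n25, d=0).
Iteration 1: edges from {n25} -> (n12, d=1).
Iteration 2: edges from {n12} -> (n6, d=2).
Iteration 3: no outgoing edges from {n6}; recursion stops.
SUM(d) = 0 + 1 + 2 = 3.

3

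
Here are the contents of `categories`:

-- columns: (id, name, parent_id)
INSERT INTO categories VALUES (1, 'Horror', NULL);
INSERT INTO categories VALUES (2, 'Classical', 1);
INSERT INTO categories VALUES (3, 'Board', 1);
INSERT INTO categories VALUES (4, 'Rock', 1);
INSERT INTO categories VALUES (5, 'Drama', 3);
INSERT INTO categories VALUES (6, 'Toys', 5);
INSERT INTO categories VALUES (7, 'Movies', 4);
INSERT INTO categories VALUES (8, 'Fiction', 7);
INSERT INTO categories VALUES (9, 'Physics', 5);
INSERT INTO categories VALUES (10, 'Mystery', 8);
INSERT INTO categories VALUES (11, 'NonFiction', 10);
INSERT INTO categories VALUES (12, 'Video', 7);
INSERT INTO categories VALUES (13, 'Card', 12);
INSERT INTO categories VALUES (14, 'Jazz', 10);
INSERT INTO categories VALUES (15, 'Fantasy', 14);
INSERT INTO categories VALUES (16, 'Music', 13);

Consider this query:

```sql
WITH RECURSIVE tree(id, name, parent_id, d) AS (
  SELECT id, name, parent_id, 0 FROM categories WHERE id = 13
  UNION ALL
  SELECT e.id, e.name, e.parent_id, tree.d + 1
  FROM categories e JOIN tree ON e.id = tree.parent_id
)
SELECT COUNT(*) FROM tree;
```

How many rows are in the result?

Base: id=13 (Card), parent_id=12, d 0.
Iteration 1: join on id=12 -> Video (id 12, parent_id=7, d 1).
Iteration 2: join on id=7 -> Movies (id 7, parent_id=4, d 2).
Iteration 3: join on id=4 -> Rock (id 4, parent_id=1, d 3).
Iteration 4: join on id=1 -> Horror (id 1, parent_id=NULL, d 4).
Iteration 5: parent_id is NULL; no match; recursion stops.
Total rows emitted: 5.

5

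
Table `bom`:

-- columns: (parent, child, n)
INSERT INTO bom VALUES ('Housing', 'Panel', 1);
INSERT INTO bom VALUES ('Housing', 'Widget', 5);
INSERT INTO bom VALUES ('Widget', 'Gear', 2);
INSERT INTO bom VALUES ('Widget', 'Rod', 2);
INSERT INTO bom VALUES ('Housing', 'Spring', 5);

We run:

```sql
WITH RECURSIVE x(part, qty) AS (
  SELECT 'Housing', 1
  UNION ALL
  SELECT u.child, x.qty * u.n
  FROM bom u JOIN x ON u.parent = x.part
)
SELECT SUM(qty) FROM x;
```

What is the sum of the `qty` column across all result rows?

Base: (Housing, qty=1).
Iteration 1: components of {Housing} -> Panel = 1*1 = 1, Spring = 1*5 = 5, Widget = 1*5 = 5.
Iteration 2: components of {Panel,Spring,Widget} -> Gear = 5*2 = 10, Rod = 5*2 = 10.
Iteration 3: no further components; recursion stops.
SUM(qty) = 1 + 1 + 5 + 5 + 10 + 10 = 32.

32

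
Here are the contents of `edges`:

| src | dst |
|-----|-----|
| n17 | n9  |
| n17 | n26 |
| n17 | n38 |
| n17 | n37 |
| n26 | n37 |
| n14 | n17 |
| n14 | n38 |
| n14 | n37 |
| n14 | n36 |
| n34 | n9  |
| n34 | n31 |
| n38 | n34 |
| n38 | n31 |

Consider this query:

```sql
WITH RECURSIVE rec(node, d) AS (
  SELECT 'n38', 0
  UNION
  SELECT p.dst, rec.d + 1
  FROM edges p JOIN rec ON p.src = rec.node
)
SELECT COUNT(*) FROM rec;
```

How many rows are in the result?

5

Base: (n38, d=0).
Iteration 1: edges from {n38} -> (n31, d=1), (n34, d=1).
Iteration 2: edges from {n31,n34} -> (n31, d=2), (n9, d=2).
Iteration 3: no outgoing edges from {n31,n9}; recursion stops.
Total rows emitted: 5.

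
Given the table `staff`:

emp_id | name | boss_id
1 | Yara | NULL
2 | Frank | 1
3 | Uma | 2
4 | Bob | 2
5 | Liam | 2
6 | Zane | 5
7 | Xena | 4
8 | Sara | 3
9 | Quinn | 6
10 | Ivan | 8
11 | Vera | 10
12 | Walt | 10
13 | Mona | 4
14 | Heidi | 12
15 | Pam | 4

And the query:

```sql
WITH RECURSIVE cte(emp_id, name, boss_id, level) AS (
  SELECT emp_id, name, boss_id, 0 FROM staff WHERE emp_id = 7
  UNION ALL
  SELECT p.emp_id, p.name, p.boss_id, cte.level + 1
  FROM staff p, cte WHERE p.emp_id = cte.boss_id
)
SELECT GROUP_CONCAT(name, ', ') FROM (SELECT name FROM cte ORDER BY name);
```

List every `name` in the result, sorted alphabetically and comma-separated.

Base: emp_id=7 (Xena), boss_id=4, level 0.
Iteration 1: join on emp_id=4 -> Bob (id 4, boss_id=2, level 1).
Iteration 2: join on emp_id=2 -> Frank (id 2, boss_id=1, level 2).
Iteration 3: join on emp_id=1 -> Yara (id 1, boss_id=NULL, level 3).
Iteration 4: boss_id is NULL; no match; recursion stops.

Bob, Frank, Xena, Yara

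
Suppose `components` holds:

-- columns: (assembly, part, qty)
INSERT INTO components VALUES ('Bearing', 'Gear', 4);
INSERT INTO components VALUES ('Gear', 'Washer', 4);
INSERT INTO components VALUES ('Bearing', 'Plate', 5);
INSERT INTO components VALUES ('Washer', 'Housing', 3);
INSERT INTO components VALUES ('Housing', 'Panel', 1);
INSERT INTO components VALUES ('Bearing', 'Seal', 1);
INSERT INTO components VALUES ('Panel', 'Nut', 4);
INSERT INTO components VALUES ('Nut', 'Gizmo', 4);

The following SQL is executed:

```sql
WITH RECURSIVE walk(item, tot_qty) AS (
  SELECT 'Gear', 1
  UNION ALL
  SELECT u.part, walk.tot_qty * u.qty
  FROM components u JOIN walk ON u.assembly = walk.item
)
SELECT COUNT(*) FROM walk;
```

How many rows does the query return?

Base: (Gear, tot_qty=1).
Iteration 1: components of {Gear} -> Washer = 1*4 = 4.
Iteration 2: components of {Washer} -> Housing = 4*3 = 12.
Iteration 3: components of {Housing} -> Panel = 12*1 = 12.
Iteration 4: components of {Panel} -> Nut = 12*4 = 48.
Iteration 5: components of {Nut} -> Gizmo = 48*4 = 192.
Iteration 6: no further components; recursion stops.
Total rows emitted: 6.

6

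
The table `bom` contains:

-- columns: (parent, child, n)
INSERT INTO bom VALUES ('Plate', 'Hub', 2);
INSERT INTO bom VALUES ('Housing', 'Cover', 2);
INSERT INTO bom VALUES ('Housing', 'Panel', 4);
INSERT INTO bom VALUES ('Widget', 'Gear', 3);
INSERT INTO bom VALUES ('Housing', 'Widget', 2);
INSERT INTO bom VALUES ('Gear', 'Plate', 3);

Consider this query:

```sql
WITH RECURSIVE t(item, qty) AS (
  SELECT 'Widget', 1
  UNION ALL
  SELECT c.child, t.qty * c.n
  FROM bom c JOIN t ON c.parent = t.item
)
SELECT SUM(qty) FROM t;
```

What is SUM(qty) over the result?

Base: (Widget, qty=1).
Iteration 1: components of {Widget} -> Gear = 1*3 = 3.
Iteration 2: components of {Gear} -> Plate = 3*3 = 9.
Iteration 3: components of {Plate} -> Hub = 9*2 = 18.
Iteration 4: no further components; recursion stops.
SUM(qty) = 1 + 3 + 9 + 18 = 31.

31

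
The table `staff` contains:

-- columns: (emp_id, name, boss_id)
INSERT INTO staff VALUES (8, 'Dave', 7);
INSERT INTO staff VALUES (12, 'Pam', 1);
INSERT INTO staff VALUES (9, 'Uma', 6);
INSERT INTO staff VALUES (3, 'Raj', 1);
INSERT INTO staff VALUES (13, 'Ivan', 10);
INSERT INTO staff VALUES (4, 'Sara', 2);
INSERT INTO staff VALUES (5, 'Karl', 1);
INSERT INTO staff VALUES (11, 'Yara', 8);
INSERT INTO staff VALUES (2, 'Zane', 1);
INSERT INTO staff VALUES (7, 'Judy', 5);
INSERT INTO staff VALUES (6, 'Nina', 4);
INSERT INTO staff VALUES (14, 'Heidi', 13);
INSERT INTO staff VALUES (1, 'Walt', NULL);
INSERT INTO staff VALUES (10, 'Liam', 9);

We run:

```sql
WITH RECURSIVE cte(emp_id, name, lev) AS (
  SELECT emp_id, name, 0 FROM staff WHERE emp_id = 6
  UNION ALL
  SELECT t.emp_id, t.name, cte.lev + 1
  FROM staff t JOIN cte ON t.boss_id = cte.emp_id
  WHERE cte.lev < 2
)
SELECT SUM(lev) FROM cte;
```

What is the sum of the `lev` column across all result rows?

3

Base: emp_id=6 (Nina) at lev 0.
Iteration 1: rows with boss_id in {6} -> Uma (id 9, lev 1).
Iteration 2: rows with boss_id in {9} -> Liam (id 10, lev 2).
Iteration 3: lev < 2 fails for all current rows; recursion stops.
SUM(lev) = 0 + 1 + 2 = 3.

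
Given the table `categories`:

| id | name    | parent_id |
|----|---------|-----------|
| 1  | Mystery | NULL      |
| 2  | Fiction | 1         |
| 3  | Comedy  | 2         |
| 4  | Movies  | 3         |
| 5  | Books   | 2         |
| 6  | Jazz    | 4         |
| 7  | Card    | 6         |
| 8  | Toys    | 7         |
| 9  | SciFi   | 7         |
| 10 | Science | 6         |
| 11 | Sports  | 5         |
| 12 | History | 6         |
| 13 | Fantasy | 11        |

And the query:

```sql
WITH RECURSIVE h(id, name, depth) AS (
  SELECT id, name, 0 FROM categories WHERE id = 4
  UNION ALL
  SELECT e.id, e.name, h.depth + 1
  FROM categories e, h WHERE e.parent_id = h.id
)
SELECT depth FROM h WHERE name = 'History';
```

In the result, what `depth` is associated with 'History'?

Base: id=4 (Movies) at depth 0.
Iteration 1: rows with parent_id in {4} -> Jazz (id 6, depth 1).
Iteration 2: rows with parent_id in {6} -> Card (id 7, depth 2), Science (id 10, depth 2), History (id 12, depth 2).
Iteration 3: rows with parent_id in {7,10,12} -> Toys (id 8, depth 3), SciFi (id 9, depth 3).
Iteration 4: no rows with parent_id in {8,9}; recursion stops.

2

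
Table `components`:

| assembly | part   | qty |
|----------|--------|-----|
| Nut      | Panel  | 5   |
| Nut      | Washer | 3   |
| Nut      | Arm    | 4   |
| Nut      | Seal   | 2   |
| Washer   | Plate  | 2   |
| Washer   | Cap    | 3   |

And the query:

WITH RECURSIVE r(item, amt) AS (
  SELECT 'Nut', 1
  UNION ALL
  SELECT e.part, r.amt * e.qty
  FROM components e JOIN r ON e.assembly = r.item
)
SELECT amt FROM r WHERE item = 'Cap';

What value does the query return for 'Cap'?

9

Base: (Nut, amt=1).
Iteration 1: components of {Nut} -> Arm = 1*4 = 4, Panel = 1*5 = 5, Seal = 1*2 = 2, Washer = 1*3 = 3.
Iteration 2: components of {Arm,Panel,Seal,Washer} -> Cap = 3*3 = 9, Plate = 3*2 = 6.
Iteration 3: no further components; recursion stops.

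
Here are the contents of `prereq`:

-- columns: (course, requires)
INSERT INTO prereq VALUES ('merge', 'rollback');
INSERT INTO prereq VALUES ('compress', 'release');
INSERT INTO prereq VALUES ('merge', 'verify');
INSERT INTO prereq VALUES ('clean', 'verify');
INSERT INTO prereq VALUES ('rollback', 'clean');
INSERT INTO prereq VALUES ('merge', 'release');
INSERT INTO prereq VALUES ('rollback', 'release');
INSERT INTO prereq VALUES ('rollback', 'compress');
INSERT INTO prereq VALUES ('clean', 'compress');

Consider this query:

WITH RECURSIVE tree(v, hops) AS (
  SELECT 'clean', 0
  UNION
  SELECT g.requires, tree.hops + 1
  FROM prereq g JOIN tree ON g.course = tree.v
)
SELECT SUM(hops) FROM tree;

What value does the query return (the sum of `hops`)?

Base: (clean, hops=0).
Iteration 1: edges from {clean} -> (compress, hops=1), (verify, hops=1).
Iteration 2: edges from {compress,verify} -> (release, hops=2).
Iteration 3: no outgoing edges from {release}; recursion stops.
SUM(hops) = 0 + 1 + 1 + 2 = 4.

4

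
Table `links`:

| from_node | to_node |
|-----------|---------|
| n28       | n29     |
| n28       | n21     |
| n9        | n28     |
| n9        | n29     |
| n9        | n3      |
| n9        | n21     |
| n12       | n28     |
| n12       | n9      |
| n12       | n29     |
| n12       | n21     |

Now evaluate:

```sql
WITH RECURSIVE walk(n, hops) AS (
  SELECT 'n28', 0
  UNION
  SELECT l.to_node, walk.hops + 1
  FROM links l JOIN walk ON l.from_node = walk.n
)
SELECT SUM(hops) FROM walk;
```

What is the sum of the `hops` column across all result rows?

2

Base: (n28, hops=0).
Iteration 1: edges from {n28} -> (n21, hops=1), (n29, hops=1).
Iteration 2: no outgoing edges from {n21,n29}; recursion stops.
SUM(hops) = 0 + 1 + 1 = 2.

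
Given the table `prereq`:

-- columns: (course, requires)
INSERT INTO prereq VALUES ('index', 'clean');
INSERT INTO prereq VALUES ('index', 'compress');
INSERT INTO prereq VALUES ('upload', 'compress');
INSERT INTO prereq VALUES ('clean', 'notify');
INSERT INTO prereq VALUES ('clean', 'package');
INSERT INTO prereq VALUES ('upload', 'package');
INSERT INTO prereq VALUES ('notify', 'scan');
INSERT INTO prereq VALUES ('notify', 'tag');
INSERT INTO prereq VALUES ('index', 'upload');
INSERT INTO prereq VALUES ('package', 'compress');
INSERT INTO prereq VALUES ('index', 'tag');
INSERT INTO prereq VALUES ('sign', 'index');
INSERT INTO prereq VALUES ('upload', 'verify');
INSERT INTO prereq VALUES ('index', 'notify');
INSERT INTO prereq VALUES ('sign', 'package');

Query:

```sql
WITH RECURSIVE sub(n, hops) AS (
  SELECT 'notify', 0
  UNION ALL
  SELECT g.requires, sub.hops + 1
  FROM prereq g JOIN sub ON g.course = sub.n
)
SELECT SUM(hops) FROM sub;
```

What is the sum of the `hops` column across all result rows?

Base: (notify, hops=0).
Iteration 1: edges from {notify} -> (scan, hops=1), (tag, hops=1).
Iteration 2: no outgoing edges from {scan,tag}; recursion stops.
SUM(hops) = 0 + 1 + 1 = 2.

2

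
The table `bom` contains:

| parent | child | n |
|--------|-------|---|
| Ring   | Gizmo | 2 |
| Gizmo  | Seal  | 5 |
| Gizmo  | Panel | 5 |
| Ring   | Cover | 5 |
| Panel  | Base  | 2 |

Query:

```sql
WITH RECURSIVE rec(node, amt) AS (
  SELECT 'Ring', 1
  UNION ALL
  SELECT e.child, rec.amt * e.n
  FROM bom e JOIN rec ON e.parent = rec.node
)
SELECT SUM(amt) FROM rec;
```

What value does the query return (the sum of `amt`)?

48

Base: (Ring, amt=1).
Iteration 1: components of {Ring} -> Cover = 1*5 = 5, Gizmo = 1*2 = 2.
Iteration 2: components of {Cover,Gizmo} -> Panel = 2*5 = 10, Seal = 2*5 = 10.
Iteration 3: components of {Panel,Seal} -> Base = 10*2 = 20.
Iteration 4: no further components; recursion stops.
SUM(amt) = 1 + 2 + 5 + 10 + 10 + 20 = 48.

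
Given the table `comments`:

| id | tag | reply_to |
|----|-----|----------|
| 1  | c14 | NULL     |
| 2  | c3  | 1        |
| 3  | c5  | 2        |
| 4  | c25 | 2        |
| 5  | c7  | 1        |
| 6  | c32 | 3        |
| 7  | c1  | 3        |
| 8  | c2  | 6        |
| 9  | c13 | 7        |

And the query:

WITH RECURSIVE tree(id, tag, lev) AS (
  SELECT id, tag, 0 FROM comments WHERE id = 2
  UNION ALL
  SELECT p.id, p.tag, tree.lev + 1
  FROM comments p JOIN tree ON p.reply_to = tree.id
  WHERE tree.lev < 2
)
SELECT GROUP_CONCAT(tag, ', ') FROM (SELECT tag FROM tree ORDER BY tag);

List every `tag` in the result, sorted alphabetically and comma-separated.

c1, c25, c3, c32, c5

Base: id=2 (c3) at lev 0.
Iteration 1: rows with reply_to in {2} -> c5 (id 3, lev 1), c25 (id 4, lev 1).
Iteration 2: rows with reply_to in {3,4} -> c32 (id 6, lev 2), c1 (id 7, lev 2).
Iteration 3: lev < 2 fails for all current rows; recursion stops.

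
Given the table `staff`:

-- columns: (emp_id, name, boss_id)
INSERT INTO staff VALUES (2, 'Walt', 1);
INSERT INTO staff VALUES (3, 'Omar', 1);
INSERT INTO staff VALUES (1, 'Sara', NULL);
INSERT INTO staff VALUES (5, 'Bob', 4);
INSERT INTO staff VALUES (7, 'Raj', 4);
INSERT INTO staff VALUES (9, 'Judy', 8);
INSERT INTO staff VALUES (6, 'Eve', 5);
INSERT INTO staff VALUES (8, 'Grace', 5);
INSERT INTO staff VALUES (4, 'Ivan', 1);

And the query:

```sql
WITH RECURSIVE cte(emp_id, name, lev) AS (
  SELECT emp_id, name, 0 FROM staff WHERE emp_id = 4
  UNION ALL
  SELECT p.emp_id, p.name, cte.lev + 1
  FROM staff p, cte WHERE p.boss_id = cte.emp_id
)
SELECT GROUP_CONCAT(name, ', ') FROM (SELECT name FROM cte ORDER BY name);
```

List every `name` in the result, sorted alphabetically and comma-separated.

Bob, Eve, Grace, Ivan, Judy, Raj

Base: emp_id=4 (Ivan) at lev 0.
Iteration 1: rows with boss_id in {4} -> Bob (id 5, lev 1), Raj (id 7, lev 1).
Iteration 2: rows with boss_id in {5,7} -> Eve (id 6, lev 2), Grace (id 8, lev 2).
Iteration 3: rows with boss_id in {6,8} -> Judy (id 9, lev 3).
Iteration 4: no rows with boss_id in {9}; recursion stops.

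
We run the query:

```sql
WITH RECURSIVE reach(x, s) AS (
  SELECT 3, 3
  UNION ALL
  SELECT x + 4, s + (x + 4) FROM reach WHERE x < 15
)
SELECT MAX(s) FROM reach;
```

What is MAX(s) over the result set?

Base: x=3, s=3.
Iteration 1: 3 < 15 holds -> x = 3 + 4 = 7, s = 3 + 7 = 10.
Iteration 2: 7 < 15 holds -> x = 7 + 4 = 11, s = 10 + 11 = 21.
Iteration 3: 11 < 15 holds -> x = 11 + 4 = 15, s = 21 + 15 = 36.
Iteration 4: 15 < 15 fails; recursion stops.
s values: 3, 10, 21, 36; the maximum is 36.

36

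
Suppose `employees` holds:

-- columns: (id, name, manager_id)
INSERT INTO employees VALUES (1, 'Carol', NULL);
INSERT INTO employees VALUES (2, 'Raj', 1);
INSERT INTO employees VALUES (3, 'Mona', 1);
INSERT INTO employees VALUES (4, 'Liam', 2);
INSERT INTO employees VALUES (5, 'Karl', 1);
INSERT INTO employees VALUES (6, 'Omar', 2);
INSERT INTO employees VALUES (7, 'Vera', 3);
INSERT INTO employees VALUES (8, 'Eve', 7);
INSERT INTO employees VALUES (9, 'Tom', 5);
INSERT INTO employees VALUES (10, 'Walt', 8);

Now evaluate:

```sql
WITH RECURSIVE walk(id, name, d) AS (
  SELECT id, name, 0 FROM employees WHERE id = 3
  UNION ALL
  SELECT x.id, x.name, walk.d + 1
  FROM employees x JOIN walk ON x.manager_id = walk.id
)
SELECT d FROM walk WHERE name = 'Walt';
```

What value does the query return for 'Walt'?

3

Base: id=3 (Mona) at d 0.
Iteration 1: rows with manager_id in {3} -> Vera (id 7, d 1).
Iteration 2: rows with manager_id in {7} -> Eve (id 8, d 2).
Iteration 3: rows with manager_id in {8} -> Walt (id 10, d 3).
Iteration 4: no rows with manager_id in {10}; recursion stops.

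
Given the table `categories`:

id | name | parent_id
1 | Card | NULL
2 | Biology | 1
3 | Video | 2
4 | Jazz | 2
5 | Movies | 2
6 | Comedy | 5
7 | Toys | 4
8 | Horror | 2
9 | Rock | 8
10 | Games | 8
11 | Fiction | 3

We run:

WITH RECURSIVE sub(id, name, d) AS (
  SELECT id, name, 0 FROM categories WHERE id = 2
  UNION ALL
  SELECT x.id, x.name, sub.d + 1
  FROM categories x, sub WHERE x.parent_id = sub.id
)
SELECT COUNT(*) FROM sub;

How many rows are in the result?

Base: id=2 (Biology) at d 0.
Iteration 1: rows with parent_id in {2} -> Video (id 3, d 1), Jazz (id 4, d 1), Movies (id 5, d 1), Horror (id 8, d 1).
Iteration 2: rows with parent_id in {3,4,5,8} -> Comedy (id 6, d 2), Toys (id 7, d 2), Rock (id 9, d 2), Games (id 10, d 2), Fiction (id 11, d 2).
Iteration 3: no rows with parent_id in {6,7,9,10,11}; recursion stops.
Total rows emitted: 10.

10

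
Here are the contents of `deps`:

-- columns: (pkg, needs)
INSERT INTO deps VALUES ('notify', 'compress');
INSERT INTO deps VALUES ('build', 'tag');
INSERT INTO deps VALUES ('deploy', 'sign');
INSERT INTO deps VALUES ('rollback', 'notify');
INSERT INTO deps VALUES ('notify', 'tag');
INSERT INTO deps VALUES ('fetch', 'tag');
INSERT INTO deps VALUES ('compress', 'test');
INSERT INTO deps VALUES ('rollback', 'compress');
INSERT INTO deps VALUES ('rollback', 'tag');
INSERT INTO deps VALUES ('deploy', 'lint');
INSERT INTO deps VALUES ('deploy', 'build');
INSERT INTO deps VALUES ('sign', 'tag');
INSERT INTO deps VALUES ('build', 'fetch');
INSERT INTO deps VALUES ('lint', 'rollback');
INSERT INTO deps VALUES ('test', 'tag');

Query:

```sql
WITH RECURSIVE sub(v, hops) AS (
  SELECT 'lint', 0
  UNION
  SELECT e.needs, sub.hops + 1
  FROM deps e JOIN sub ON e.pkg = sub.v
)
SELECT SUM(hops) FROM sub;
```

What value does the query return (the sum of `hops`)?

29

Base: (lint, hops=0).
Iteration 1: edges from {lint} -> (rollback, hops=1).
Iteration 2: edges from {rollback} -> (compress, hops=2), (notify, hops=2), (tag, hops=2).
Iteration 3: edges from {compress,notify,tag} -> (compress, hops=3), (tag, hops=3), (test, hops=3).
Iteration 4: edges from {compress,tag,test} -> (tag, hops=4), (test, hops=4).
Iteration 5: edges from {tag,test} -> (tag, hops=5).
Iteration 6: no outgoing edges from {tag}; recursion stops.
SUM(hops) = 0 + 1 + 2 + 2 + 2 + 3 + 3 + 3 + 4 + 4 + 5 = 29.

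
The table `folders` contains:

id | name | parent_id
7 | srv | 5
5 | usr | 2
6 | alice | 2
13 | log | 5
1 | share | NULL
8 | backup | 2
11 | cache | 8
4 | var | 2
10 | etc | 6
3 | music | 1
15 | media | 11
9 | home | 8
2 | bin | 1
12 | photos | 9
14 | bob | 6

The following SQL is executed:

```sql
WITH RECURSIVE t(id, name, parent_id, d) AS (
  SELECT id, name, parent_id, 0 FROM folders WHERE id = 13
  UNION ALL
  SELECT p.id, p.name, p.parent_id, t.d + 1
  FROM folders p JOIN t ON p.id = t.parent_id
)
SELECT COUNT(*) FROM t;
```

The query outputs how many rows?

Base: id=13 (log), parent_id=5, d 0.
Iteration 1: join on id=5 -> usr (id 5, parent_id=2, d 1).
Iteration 2: join on id=2 -> bin (id 2, parent_id=1, d 2).
Iteration 3: join on id=1 -> share (id 1, parent_id=NULL, d 3).
Iteration 4: parent_id is NULL; no match; recursion stops.
Total rows emitted: 4.

4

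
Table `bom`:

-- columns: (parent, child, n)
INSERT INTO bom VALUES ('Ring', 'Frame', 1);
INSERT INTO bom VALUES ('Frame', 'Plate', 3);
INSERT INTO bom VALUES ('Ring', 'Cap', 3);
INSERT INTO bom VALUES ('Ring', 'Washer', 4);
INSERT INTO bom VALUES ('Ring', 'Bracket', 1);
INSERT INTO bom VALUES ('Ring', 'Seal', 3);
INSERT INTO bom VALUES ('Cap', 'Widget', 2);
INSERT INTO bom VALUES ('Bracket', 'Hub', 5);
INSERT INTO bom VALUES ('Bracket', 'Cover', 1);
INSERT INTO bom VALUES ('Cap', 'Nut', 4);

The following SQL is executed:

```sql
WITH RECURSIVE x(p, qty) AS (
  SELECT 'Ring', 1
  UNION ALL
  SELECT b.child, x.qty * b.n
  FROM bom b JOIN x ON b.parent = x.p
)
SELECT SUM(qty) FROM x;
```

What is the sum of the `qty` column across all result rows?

40

Base: (Ring, qty=1).
Iteration 1: components of {Ring} -> Bracket = 1*1 = 1, Cap = 1*3 = 3, Frame = 1*1 = 1, Seal = 1*3 = 3, Washer = 1*4 = 4.
Iteration 2: components of {Bracket,Cap,Frame,Seal,Washer} -> Cover = 1*1 = 1, Hub = 1*5 = 5, Nut = 3*4 = 12, Plate = 1*3 = 3, Widget = 3*2 = 6.
Iteration 3: no further components; recursion stops.
SUM(qty) = 1 + 1 + 3 + 4 + 1 + 3 + 3 + 6 + 12 + 5 + 1 = 40.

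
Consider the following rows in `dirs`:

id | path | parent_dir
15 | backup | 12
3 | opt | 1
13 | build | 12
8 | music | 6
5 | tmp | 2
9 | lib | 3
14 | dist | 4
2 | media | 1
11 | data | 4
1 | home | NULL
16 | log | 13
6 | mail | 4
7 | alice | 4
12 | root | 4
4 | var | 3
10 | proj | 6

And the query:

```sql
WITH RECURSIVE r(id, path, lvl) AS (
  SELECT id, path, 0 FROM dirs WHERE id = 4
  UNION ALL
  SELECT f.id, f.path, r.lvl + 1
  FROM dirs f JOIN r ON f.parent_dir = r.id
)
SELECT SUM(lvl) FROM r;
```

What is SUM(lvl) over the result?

16

Base: id=4 (var) at lvl 0.
Iteration 1: rows with parent_dir in {4} -> mail (id 6, lvl 1), alice (id 7, lvl 1), data (id 11, lvl 1), root (id 12, lvl 1), dist (id 14, lvl 1).
Iteration 2: rows with parent_dir in {6,7,11,12,14} -> music (id 8, lvl 2), proj (id 10, lvl 2), build (id 13, lvl 2), backup (id 15, lvl 2).
Iteration 3: rows with parent_dir in {8,10,13,15} -> log (id 16, lvl 3).
Iteration 4: no rows with parent_dir in {16}; recursion stops.
SUM(lvl) = 0 + 1 + 1 + 1 + 1 + 1 + 2 + 2 + 2 + 2 + 3 = 16.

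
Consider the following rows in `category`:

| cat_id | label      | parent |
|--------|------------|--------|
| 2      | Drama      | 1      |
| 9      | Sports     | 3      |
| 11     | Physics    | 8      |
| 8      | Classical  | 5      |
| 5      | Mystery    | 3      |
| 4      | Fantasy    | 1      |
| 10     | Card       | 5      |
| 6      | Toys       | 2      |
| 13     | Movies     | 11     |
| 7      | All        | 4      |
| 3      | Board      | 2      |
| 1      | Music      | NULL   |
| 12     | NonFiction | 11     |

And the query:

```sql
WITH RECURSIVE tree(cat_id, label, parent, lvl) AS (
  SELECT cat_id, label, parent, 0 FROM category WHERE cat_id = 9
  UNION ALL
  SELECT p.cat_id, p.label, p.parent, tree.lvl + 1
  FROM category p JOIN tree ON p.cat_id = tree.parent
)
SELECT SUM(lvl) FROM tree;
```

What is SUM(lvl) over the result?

6

Base: cat_id=9 (Sports), parent=3, lvl 0.
Iteration 1: join on cat_id=3 -> Board (id 3, parent=2, lvl 1).
Iteration 2: join on cat_id=2 -> Drama (id 2, parent=1, lvl 2).
Iteration 3: join on cat_id=1 -> Music (id 1, parent=NULL, lvl 3).
Iteration 4: parent is NULL; no match; recursion stops.
SUM(lvl) = 0 + 1 + 2 + 3 = 6.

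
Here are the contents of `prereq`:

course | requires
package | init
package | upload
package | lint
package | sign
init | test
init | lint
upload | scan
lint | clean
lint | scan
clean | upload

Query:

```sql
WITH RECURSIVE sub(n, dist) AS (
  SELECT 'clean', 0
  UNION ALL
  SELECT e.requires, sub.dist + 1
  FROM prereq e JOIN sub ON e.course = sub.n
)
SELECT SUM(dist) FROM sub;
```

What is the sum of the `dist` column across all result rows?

Base: (clean, dist=0).
Iteration 1: edges from {clean} -> (upload, dist=1).
Iteration 2: edges from {upload} -> (scan, dist=2).
Iteration 3: no outgoing edges from {scan}; recursion stops.
SUM(dist) = 0 + 1 + 2 = 3.

3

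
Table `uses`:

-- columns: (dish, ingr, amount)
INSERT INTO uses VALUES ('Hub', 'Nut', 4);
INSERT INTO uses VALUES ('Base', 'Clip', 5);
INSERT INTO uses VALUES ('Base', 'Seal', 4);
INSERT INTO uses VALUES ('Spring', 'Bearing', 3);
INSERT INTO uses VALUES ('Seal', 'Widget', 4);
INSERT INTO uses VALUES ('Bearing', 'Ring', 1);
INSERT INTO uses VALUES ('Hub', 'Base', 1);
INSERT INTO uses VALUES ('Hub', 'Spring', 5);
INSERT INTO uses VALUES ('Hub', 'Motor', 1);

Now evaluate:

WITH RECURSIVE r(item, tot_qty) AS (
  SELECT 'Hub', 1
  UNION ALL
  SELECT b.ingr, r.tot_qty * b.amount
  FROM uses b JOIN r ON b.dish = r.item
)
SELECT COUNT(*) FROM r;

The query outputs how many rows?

Base: (Hub, tot_qty=1).
Iteration 1: components of {Hub} -> Base = 1*1 = 1, Motor = 1*1 = 1, Nut = 1*4 = 4, Spring = 1*5 = 5.
Iteration 2: components of {Base,Motor,Nut,Spring} -> Bearing = 5*3 = 15, Clip = 1*5 = 5, Seal = 1*4 = 4.
Iteration 3: components of {Bearing,Clip,Seal} -> Ring = 15*1 = 15, Widget = 4*4 = 16.
Iteration 4: no further components; recursion stops.
Total rows emitted: 10.

10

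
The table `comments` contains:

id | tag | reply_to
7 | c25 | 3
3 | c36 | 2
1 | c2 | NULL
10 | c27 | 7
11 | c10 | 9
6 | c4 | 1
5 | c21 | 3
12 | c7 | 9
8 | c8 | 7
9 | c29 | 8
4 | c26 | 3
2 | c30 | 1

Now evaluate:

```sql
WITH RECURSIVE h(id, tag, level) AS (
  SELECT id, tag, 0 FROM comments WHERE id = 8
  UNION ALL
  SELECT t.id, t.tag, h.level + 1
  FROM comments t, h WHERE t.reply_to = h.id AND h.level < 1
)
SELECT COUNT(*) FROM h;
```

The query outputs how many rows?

2

Base: id=8 (c8) at level 0.
Iteration 1: rows with reply_to in {8} -> c29 (id 9, level 1).
Iteration 2: level < 1 fails for all current rows; recursion stops.
Total rows emitted: 2.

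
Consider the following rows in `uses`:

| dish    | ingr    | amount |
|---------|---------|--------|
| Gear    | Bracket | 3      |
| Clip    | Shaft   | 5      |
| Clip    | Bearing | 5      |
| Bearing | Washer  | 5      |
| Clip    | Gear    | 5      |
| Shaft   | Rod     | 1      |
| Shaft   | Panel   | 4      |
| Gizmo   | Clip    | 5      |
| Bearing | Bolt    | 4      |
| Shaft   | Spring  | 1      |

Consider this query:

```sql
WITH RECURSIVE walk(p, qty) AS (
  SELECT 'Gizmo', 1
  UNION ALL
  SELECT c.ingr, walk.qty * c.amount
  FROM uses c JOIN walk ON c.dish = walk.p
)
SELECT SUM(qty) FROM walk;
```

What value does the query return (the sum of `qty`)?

531

Base: (Gizmo, qty=1).
Iteration 1: components of {Gizmo} -> Clip = 1*5 = 5.
Iteration 2: components of {Clip} -> Bearing = 5*5 = 25, Gear = 5*5 = 25, Shaft = 5*5 = 25.
Iteration 3: components of {Bearing,Gear,Shaft} -> Bolt = 25*4 = 100, Bracket = 25*3 = 75, Panel = 25*4 = 100, Rod = 25*1 = 25, Spring = 25*1 = 25, Washer = 25*5 = 125.
Iteration 4: no further components; recursion stops.
SUM(qty) = 1 + 5 + 25 + 25 + 25 + 100 + 25 + 25 + 100 + 125 + 75 = 531.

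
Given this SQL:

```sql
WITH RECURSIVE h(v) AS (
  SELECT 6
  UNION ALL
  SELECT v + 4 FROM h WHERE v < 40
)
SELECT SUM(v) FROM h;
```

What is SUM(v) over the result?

240

Base: v=6.
Iteration 1: 6 < 40 holds -> v = 6 + 4 = 10.
Iteration 2: 10 < 40 holds -> v = 10 + 4 = 14.
Iteration 3: 14 < 40 holds -> v = 14 + 4 = 18.
Iteration 4: 18 < 40 holds -> v = 18 + 4 = 22.
Iteration 5: 22 < 40 holds -> v = 22 + 4 = 26.
Iteration 6: 26 < 40 holds -> v = 26 + 4 = 30.
Iteration 7: 30 < 40 holds -> v = 30 + 4 = 34.
Iteration 8: 34 < 40 holds -> v = 34 + 4 = 38.
Iteration 9: 38 < 40 holds -> v = 38 + 4 = 42.
Iteration 10: 42 < 40 fails; recursion stops.
SUM(v) = 6 + 10 + 14 + 18 + 22 + 26 + 30 + 34 + 38 + 42 = 240.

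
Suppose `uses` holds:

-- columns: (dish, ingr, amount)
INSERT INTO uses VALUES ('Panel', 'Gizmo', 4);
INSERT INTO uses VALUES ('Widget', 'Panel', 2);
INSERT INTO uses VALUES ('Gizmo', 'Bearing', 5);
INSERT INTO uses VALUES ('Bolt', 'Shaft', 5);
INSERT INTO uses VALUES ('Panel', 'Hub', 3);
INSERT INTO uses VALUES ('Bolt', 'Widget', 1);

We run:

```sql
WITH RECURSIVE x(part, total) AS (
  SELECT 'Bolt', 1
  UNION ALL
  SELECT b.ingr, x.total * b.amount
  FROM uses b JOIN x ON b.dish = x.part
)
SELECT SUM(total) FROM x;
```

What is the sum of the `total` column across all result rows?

Base: (Bolt, total=1).
Iteration 1: components of {Bolt} -> Shaft = 1*5 = 5, Widget = 1*1 = 1.
Iteration 2: components of {Shaft,Widget} -> Panel = 1*2 = 2.
Iteration 3: components of {Panel} -> Gizmo = 2*4 = 8, Hub = 2*3 = 6.
Iteration 4: components of {Gizmo,Hub} -> Bearing = 8*5 = 40.
Iteration 5: no further components; recursion stops.
SUM(total) = 1 + 1 + 5 + 2 + 8 + 6 + 40 = 63.

63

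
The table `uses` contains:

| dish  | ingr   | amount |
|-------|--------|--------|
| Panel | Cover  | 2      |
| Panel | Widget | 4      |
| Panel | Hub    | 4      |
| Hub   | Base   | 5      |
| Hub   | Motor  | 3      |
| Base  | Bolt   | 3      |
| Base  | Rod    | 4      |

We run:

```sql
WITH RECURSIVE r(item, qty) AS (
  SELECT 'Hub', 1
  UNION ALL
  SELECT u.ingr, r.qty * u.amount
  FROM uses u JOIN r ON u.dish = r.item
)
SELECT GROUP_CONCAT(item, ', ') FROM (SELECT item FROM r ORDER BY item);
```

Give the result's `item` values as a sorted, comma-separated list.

Base, Bolt, Hub, Motor, Rod

Base: (Hub, qty=1).
Iteration 1: components of {Hub} -> Base = 1*5 = 5, Motor = 1*3 = 3.
Iteration 2: components of {Base,Motor} -> Bolt = 5*3 = 15, Rod = 5*4 = 20.
Iteration 3: no further components; recursion stops.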